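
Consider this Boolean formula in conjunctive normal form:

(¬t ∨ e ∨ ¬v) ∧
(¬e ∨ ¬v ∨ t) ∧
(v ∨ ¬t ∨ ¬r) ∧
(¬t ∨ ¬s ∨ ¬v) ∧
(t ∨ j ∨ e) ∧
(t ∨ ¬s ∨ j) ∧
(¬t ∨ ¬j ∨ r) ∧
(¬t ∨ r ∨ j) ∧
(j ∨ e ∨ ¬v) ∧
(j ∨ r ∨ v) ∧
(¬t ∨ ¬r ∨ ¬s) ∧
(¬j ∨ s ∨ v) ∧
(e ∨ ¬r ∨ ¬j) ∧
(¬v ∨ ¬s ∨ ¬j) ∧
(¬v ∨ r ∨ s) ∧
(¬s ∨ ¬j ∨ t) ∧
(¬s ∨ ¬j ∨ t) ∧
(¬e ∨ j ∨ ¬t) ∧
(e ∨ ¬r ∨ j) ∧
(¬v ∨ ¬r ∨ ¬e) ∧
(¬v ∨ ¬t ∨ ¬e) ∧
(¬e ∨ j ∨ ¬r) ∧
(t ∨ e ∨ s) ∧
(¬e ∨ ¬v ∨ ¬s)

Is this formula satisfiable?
No

No, the formula is not satisfiable.

No assignment of truth values to the variables can make all 24 clauses true simultaneously.

The formula is UNSAT (unsatisfiable).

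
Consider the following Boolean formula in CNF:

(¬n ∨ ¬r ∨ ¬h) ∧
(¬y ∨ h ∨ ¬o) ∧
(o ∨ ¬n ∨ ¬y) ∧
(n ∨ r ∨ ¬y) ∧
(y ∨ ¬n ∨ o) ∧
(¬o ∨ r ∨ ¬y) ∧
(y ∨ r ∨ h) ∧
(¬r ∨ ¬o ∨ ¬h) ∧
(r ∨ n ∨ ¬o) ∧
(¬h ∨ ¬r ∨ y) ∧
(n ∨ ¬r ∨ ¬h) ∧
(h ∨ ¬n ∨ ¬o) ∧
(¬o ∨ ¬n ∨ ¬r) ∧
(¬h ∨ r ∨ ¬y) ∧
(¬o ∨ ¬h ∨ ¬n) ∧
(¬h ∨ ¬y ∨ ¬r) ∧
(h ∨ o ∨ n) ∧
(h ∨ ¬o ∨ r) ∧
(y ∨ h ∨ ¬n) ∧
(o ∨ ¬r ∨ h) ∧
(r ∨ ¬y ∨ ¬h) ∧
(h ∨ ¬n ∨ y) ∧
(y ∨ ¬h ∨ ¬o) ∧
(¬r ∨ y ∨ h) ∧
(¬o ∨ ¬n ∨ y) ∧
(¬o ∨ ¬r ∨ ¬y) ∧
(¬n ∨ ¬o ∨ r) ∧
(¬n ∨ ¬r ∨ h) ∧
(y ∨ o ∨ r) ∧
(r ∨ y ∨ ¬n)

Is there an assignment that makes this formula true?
No

No, the formula is not satisfiable.

No assignment of truth values to the variables can make all 30 clauses true simultaneously.

The formula is UNSAT (unsatisfiable).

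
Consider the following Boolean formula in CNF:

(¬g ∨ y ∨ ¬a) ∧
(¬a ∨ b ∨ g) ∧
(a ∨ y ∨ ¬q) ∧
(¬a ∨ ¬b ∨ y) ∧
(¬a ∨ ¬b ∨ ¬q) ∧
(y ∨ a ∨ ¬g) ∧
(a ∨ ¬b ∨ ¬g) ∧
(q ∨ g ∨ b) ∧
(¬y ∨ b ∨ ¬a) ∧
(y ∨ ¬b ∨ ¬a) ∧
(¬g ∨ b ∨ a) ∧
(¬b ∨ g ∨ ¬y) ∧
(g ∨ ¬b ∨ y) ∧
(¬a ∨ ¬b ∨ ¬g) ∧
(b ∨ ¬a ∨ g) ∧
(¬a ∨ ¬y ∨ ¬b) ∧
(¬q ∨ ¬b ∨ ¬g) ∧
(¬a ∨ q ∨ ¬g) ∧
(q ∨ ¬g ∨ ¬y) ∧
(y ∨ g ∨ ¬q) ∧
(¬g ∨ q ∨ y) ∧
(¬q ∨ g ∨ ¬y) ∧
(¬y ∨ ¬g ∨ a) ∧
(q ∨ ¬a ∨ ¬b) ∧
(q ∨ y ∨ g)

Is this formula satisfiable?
No

No, the formula is not satisfiable.

No assignment of truth values to the variables can make all 25 clauses true simultaneously.

The formula is UNSAT (unsatisfiable).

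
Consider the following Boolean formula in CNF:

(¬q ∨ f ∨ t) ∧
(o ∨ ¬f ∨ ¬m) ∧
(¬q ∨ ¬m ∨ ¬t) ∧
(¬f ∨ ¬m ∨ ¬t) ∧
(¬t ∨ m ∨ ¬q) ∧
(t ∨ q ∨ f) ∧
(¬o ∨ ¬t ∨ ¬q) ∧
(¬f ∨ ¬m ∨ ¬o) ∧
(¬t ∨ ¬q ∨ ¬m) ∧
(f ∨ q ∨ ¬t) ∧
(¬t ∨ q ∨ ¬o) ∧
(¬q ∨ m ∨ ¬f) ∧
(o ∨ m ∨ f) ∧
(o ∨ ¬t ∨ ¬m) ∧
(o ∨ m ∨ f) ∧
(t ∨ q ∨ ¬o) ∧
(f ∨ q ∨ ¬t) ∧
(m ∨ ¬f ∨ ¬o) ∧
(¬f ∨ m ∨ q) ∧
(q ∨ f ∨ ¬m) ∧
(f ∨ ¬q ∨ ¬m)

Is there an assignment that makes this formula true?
No

No, the formula is not satisfiable.

No assignment of truth values to the variables can make all 21 clauses true simultaneously.

The formula is UNSAT (unsatisfiable).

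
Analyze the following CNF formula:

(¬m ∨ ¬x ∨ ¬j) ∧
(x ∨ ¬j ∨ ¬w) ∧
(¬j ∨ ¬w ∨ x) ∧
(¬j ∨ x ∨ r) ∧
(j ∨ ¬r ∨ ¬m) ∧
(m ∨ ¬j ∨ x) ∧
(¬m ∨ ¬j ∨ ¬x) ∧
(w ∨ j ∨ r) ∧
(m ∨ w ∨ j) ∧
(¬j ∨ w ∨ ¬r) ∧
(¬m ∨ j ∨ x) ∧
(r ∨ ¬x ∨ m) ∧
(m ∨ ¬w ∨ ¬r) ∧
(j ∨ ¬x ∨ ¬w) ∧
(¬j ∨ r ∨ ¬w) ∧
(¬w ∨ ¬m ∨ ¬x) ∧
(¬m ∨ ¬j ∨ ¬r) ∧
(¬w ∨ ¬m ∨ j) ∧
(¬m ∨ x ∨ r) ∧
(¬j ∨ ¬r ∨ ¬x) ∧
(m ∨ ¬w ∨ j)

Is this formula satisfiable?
No

No, the formula is not satisfiable.

No assignment of truth values to the variables can make all 21 clauses true simultaneously.

The formula is UNSAT (unsatisfiable).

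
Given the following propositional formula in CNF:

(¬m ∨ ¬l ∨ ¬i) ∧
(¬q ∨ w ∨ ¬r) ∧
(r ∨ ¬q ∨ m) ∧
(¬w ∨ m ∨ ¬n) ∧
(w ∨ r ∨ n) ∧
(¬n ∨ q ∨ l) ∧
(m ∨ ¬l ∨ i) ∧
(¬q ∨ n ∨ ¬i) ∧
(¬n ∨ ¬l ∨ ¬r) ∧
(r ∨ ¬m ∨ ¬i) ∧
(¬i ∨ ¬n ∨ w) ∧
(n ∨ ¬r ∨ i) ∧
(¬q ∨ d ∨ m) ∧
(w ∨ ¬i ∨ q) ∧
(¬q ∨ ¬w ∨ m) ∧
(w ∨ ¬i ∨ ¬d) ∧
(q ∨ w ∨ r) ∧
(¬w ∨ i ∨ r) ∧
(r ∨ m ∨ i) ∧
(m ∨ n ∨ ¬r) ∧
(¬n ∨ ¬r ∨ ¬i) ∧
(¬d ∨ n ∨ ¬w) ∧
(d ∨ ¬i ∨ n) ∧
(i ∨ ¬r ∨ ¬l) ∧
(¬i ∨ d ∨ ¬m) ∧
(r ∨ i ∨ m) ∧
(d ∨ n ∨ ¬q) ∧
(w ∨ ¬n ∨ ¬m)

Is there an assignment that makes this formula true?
Yes

Yes, the formula is satisfiable.

One satisfying assignment is: q=True, d=True, m=True, l=False, n=True, r=True, i=False, w=True

Verification: With this assignment, all 28 clauses evaluate to true.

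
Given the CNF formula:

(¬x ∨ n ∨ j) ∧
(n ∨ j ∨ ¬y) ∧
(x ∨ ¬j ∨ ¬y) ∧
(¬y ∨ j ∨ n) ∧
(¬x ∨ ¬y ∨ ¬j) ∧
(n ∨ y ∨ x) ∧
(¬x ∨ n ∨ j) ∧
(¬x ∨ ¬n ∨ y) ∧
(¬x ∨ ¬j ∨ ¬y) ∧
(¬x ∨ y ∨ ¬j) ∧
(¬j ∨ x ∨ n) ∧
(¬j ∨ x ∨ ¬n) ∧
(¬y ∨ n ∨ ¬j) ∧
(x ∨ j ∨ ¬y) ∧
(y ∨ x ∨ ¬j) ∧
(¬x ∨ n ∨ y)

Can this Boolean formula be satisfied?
Yes

Yes, the formula is satisfiable.

One satisfying assignment is: x=False, n=True, j=False, y=False

Verification: With this assignment, all 16 clauses evaluate to true.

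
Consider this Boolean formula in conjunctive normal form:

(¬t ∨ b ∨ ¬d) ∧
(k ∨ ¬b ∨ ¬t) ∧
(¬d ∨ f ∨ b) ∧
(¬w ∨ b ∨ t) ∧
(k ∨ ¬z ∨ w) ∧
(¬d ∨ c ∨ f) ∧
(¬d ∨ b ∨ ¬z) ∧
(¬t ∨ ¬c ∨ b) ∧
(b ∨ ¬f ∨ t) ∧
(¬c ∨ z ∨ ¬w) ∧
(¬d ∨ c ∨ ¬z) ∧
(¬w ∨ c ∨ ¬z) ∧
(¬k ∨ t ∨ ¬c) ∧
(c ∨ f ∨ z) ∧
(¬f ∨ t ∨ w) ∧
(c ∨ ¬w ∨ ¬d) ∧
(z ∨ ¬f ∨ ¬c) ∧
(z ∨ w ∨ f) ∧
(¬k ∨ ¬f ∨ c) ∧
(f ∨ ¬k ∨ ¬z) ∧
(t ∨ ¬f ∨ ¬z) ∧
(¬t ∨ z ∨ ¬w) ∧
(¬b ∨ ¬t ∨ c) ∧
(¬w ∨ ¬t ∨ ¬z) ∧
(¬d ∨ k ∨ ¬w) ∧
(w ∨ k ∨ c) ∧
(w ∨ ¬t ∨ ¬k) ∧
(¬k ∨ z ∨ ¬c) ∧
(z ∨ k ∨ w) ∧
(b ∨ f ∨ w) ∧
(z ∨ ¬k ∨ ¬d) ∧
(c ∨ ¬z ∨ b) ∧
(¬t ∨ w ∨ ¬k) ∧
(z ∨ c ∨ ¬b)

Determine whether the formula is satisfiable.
Yes

Yes, the formula is satisfiable.

One satisfying assignment is: c=True, t=False, d=False, z=True, f=False, w=True, k=False, b=True

Verification: With this assignment, all 34 clauses evaluate to true.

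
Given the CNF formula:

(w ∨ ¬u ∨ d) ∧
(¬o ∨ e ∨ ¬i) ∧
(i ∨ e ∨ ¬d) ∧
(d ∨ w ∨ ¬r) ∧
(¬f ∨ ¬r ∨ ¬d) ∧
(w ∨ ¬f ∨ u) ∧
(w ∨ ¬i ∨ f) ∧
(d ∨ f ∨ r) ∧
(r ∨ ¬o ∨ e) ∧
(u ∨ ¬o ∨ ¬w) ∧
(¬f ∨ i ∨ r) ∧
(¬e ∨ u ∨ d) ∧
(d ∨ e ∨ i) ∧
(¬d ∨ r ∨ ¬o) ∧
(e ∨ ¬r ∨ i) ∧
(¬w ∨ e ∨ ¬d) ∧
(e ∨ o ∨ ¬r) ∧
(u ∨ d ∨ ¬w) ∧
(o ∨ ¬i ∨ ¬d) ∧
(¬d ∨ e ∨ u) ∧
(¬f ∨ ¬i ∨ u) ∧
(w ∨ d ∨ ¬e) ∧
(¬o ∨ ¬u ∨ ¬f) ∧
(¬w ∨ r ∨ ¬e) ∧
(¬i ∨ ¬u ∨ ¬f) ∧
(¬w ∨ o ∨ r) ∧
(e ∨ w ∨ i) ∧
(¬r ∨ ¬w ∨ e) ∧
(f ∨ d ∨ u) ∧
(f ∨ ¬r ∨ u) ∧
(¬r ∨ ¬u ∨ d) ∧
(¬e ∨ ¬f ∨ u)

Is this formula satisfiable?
Yes

Yes, the formula is satisfiable.

One satisfying assignment is: i=False, r=False, o=False, f=False, u=False, w=False, e=True, d=True

Verification: With this assignment, all 32 clauses evaluate to true.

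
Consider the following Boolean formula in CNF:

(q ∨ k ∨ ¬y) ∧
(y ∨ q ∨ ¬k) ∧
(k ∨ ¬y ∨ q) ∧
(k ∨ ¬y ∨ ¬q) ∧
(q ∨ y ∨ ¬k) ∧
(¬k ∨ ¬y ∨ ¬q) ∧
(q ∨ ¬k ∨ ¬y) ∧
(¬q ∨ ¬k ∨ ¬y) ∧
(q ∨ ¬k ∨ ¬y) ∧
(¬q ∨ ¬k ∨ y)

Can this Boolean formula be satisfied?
Yes

Yes, the formula is satisfiable.

One satisfying assignment is: q=False, k=False, y=False

Verification: With this assignment, all 10 clauses evaluate to true.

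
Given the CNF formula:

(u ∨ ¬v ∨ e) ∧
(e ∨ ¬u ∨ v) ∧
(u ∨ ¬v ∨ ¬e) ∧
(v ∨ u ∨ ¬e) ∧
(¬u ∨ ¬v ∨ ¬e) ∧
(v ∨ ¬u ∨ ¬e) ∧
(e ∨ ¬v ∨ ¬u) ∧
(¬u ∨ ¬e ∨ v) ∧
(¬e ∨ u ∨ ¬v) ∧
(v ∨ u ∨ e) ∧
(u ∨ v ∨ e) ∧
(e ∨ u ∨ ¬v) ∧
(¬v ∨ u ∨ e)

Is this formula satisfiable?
No

No, the formula is not satisfiable.

No assignment of truth values to the variables can make all 13 clauses true simultaneously.

The formula is UNSAT (unsatisfiable).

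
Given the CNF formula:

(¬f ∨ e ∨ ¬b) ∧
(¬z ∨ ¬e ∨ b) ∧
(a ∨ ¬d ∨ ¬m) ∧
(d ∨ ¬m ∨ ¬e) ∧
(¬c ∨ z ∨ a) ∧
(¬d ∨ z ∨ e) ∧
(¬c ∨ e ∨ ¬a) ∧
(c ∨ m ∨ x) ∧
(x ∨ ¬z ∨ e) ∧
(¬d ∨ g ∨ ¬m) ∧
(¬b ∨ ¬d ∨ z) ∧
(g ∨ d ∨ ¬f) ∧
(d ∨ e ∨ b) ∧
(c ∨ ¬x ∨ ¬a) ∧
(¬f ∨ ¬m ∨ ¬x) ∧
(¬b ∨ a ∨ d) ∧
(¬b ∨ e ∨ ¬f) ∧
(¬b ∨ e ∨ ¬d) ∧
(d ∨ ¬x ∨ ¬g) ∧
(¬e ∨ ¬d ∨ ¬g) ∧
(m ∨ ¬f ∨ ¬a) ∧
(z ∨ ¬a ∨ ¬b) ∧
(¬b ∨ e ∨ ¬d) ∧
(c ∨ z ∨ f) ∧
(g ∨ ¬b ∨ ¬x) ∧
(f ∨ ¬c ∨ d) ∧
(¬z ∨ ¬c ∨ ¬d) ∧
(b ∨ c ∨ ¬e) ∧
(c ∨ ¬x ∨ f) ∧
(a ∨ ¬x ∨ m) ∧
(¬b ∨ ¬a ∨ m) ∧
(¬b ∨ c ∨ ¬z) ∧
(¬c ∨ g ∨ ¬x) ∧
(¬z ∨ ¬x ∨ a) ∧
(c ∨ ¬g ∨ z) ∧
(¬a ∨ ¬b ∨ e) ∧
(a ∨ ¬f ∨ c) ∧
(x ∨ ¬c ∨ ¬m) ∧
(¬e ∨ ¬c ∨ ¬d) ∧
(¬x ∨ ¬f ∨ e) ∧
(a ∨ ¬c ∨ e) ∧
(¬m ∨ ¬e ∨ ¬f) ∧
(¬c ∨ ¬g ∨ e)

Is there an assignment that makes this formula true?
No

No, the formula is not satisfiable.

No assignment of truth values to the variables can make all 43 clauses true simultaneously.

The formula is UNSAT (unsatisfiable).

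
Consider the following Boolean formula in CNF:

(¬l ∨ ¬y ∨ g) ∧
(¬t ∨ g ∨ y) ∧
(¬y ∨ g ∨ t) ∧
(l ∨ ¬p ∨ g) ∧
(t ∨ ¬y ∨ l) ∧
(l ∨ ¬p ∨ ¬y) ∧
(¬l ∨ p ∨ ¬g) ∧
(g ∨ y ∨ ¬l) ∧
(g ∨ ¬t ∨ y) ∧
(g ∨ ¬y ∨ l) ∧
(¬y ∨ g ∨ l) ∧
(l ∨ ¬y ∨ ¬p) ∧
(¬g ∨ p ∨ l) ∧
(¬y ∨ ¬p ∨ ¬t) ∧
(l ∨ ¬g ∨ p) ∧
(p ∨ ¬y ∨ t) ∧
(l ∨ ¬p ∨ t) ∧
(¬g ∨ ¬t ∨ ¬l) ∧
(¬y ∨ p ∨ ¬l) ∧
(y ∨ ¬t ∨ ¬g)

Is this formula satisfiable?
Yes

Yes, the formula is satisfiable.

One satisfying assignment is: y=False, g=False, p=False, l=False, t=False

Verification: With this assignment, all 20 clauses evaluate to true.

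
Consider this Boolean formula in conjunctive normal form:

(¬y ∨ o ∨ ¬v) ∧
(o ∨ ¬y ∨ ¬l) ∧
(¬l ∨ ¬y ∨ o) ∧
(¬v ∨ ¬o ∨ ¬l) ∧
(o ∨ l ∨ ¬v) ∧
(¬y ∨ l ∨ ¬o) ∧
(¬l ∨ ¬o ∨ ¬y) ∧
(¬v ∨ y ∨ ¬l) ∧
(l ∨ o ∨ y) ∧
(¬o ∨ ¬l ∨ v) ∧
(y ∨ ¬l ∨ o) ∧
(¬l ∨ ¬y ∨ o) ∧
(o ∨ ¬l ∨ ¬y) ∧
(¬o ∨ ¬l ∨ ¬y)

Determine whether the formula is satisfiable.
Yes

Yes, the formula is satisfiable.

One satisfying assignment is: l=False, o=False, v=False, y=True

Verification: With this assignment, all 14 clauses evaluate to true.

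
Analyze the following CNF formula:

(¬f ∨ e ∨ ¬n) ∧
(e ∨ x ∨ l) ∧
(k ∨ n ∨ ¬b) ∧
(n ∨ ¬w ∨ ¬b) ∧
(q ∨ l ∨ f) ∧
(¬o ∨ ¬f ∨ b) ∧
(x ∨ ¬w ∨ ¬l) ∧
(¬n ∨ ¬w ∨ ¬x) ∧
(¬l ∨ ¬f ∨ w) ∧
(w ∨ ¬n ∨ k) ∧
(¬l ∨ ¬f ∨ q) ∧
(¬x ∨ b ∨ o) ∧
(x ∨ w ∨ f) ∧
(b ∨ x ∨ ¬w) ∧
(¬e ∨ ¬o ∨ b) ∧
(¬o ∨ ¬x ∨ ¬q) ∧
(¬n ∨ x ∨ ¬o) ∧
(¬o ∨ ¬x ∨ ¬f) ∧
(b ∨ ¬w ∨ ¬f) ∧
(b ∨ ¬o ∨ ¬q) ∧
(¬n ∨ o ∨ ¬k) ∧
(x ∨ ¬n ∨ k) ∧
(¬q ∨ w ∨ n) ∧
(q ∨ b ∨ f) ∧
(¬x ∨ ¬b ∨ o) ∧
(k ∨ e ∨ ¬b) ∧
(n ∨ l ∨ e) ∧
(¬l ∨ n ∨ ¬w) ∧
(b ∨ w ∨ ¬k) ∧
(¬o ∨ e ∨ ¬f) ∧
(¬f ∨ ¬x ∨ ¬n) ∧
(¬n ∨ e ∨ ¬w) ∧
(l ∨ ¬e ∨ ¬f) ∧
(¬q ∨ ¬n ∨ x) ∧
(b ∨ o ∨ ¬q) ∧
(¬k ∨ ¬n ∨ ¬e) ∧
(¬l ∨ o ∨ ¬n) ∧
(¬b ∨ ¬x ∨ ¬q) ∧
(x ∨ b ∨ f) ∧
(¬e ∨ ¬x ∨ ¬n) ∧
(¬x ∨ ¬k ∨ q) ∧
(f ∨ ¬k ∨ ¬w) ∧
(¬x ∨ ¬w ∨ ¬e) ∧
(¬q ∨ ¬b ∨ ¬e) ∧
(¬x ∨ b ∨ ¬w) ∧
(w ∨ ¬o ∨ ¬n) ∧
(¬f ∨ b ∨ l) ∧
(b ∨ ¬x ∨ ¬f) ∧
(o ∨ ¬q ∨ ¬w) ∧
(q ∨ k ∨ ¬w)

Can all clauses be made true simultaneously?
No

No, the formula is not satisfiable.

No assignment of truth values to the variables can make all 50 clauses true simultaneously.

The formula is UNSAT (unsatisfiable).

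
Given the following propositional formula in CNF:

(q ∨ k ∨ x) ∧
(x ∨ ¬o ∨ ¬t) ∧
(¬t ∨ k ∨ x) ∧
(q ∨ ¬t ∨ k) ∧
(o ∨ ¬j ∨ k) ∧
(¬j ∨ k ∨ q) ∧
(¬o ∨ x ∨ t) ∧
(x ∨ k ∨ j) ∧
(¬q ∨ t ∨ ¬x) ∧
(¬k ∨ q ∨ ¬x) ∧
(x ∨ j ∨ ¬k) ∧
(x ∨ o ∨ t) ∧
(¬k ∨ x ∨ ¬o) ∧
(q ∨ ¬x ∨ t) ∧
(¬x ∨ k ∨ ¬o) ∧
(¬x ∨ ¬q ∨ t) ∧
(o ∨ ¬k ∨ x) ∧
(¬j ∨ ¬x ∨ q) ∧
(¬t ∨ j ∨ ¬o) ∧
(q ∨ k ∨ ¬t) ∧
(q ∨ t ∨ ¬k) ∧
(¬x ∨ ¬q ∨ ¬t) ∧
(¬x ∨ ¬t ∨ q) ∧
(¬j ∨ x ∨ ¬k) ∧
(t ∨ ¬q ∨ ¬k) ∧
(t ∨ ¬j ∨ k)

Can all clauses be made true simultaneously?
No

No, the formula is not satisfiable.

No assignment of truth values to the variables can make all 26 clauses true simultaneously.

The formula is UNSAT (unsatisfiable).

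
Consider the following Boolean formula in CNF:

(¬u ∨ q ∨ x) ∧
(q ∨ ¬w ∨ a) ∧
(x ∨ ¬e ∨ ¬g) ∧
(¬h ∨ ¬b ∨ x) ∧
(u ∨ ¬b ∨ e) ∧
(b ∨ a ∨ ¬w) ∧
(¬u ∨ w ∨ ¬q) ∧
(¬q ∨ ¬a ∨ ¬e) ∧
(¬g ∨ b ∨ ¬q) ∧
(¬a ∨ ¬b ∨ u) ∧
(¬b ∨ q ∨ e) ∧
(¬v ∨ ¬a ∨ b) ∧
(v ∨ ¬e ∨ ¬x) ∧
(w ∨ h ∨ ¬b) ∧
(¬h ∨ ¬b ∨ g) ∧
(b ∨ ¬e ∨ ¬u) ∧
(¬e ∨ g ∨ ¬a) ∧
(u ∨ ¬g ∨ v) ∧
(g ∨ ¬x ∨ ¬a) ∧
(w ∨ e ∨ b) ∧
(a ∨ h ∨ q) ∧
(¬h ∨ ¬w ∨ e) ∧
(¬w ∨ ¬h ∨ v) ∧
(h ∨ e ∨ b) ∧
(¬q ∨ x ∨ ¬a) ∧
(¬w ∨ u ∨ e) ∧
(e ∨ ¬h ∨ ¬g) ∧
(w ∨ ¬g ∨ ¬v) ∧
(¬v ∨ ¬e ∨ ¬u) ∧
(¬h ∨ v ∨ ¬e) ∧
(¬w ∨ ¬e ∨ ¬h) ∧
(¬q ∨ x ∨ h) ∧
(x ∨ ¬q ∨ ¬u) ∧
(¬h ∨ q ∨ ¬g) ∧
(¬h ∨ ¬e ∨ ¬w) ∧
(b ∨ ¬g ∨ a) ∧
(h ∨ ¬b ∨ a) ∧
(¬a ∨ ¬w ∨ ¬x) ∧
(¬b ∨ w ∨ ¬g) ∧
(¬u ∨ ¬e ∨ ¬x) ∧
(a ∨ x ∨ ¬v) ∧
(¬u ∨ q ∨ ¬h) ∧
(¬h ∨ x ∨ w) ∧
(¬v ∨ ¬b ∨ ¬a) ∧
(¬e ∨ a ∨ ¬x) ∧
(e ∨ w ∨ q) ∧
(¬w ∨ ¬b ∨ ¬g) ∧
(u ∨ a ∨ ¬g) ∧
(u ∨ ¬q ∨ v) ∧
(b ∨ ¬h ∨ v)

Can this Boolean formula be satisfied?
No

No, the formula is not satisfiable.

No assignment of truth values to the variables can make all 50 clauses true simultaneously.

The formula is UNSAT (unsatisfiable).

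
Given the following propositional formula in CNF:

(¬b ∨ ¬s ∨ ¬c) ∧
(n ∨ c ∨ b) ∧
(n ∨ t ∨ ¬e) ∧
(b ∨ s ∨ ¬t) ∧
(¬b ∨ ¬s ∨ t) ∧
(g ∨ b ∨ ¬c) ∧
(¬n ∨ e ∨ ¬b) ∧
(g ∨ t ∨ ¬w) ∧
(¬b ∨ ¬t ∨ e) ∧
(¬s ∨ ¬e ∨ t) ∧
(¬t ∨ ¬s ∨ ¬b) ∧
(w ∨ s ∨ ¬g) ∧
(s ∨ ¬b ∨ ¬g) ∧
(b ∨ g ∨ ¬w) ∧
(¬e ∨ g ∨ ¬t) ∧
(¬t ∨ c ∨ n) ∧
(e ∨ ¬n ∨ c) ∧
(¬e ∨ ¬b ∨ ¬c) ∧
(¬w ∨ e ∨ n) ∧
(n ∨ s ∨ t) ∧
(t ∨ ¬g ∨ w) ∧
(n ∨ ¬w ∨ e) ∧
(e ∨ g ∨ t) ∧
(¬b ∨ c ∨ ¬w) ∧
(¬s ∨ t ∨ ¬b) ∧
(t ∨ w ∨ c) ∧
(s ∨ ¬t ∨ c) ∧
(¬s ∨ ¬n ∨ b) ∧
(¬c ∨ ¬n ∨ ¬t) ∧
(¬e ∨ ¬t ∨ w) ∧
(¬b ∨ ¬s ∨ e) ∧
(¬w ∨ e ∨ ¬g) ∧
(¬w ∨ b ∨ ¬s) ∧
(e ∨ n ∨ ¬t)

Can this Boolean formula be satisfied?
Yes

Yes, the formula is satisfiable.

One satisfying assignment is: s=False, c=False, n=True, w=True, b=False, g=True, t=False, e=True

Verification: With this assignment, all 34 clauses evaluate to true.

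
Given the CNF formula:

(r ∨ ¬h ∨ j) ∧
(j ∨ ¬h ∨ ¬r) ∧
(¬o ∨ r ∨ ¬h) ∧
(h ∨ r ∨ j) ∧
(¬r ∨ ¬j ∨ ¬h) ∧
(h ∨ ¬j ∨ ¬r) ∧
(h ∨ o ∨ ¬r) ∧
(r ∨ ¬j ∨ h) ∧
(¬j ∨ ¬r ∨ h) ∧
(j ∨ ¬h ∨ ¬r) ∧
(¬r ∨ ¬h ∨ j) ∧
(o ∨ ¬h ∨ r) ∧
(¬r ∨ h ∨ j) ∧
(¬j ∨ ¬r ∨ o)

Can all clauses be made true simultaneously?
No

No, the formula is not satisfiable.

No assignment of truth values to the variables can make all 14 clauses true simultaneously.

The formula is UNSAT (unsatisfiable).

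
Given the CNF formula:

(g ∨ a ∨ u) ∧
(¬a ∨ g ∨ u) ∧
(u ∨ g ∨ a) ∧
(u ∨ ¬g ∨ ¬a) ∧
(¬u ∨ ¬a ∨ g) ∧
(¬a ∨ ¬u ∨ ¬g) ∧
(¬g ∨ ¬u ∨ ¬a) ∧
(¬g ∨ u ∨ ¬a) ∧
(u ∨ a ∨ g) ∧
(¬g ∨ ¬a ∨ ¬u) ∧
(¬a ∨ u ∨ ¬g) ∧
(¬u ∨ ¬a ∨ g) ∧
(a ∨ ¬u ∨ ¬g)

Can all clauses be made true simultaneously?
Yes

Yes, the formula is satisfiable.

One satisfying assignment is: g=False, u=True, a=False

Verification: With this assignment, all 13 clauses evaluate to true.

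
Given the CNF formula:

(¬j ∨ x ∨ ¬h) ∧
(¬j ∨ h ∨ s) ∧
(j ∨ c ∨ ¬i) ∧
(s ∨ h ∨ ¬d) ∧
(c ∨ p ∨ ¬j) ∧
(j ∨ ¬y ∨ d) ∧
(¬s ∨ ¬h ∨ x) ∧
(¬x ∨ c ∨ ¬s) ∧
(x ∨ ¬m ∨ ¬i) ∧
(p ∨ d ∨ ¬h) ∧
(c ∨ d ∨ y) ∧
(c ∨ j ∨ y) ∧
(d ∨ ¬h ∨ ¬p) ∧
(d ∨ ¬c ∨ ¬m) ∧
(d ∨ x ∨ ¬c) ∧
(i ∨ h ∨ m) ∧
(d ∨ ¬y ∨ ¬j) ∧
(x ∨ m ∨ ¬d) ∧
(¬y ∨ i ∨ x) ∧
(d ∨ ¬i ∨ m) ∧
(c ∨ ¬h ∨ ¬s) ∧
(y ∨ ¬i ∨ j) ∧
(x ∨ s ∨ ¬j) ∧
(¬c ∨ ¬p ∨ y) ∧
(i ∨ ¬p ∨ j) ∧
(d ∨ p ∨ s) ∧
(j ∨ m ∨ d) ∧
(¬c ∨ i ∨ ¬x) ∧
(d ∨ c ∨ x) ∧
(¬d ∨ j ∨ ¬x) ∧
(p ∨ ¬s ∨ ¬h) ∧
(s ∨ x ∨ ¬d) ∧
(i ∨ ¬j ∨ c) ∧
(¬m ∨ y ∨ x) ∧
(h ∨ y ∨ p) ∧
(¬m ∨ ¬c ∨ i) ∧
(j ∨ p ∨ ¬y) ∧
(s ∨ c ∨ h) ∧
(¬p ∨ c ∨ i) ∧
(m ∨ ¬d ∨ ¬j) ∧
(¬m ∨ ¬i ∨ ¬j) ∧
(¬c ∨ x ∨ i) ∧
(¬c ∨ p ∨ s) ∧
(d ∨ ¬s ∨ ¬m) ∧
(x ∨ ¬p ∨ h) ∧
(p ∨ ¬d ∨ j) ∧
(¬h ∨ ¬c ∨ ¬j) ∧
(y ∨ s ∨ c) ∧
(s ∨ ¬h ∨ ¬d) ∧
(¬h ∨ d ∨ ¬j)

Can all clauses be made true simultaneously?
No

No, the formula is not satisfiable.

No assignment of truth values to the variables can make all 50 clauses true simultaneously.

The formula is UNSAT (unsatisfiable).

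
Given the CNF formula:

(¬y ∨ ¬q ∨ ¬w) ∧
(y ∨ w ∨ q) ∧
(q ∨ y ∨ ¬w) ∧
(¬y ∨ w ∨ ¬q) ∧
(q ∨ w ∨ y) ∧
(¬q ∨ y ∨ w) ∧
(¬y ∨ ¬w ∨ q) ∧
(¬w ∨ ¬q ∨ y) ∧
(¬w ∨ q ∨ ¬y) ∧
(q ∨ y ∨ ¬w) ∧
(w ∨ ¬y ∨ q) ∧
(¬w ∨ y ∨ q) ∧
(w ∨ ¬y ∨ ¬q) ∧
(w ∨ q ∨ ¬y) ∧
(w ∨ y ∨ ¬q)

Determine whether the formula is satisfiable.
No

No, the formula is not satisfiable.

No assignment of truth values to the variables can make all 15 clauses true simultaneously.

The formula is UNSAT (unsatisfiable).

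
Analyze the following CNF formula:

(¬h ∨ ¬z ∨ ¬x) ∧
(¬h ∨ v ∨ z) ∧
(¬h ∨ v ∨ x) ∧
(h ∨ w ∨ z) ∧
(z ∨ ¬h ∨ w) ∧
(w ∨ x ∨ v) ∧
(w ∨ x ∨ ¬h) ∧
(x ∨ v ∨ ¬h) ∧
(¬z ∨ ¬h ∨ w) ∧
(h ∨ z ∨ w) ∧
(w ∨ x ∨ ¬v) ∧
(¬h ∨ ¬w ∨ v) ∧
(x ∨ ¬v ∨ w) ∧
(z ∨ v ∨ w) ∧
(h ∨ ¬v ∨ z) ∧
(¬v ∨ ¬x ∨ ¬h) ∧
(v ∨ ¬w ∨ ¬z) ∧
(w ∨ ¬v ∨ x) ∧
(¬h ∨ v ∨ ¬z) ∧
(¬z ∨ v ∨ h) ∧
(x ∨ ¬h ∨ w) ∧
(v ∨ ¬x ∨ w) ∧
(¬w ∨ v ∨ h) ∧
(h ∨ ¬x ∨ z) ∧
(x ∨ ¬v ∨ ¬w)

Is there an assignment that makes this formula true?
Yes

Yes, the formula is satisfiable.

One satisfying assignment is: h=False, w=False, v=True, z=True, x=True

Verification: With this assignment, all 25 clauses evaluate to true.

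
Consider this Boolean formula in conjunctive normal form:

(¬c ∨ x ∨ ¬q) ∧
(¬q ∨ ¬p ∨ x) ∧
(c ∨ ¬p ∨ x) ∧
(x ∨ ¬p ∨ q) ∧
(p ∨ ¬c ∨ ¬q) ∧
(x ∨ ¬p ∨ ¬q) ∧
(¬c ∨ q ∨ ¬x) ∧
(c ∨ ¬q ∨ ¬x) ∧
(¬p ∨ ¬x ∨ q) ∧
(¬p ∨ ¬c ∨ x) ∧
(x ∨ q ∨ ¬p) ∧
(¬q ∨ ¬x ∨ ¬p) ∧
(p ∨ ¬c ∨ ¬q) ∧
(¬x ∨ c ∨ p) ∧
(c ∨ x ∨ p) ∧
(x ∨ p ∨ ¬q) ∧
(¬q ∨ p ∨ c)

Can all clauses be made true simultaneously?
Yes

Yes, the formula is satisfiable.

One satisfying assignment is: q=False, x=False, c=True, p=False

Verification: With this assignment, all 17 clauses evaluate to true.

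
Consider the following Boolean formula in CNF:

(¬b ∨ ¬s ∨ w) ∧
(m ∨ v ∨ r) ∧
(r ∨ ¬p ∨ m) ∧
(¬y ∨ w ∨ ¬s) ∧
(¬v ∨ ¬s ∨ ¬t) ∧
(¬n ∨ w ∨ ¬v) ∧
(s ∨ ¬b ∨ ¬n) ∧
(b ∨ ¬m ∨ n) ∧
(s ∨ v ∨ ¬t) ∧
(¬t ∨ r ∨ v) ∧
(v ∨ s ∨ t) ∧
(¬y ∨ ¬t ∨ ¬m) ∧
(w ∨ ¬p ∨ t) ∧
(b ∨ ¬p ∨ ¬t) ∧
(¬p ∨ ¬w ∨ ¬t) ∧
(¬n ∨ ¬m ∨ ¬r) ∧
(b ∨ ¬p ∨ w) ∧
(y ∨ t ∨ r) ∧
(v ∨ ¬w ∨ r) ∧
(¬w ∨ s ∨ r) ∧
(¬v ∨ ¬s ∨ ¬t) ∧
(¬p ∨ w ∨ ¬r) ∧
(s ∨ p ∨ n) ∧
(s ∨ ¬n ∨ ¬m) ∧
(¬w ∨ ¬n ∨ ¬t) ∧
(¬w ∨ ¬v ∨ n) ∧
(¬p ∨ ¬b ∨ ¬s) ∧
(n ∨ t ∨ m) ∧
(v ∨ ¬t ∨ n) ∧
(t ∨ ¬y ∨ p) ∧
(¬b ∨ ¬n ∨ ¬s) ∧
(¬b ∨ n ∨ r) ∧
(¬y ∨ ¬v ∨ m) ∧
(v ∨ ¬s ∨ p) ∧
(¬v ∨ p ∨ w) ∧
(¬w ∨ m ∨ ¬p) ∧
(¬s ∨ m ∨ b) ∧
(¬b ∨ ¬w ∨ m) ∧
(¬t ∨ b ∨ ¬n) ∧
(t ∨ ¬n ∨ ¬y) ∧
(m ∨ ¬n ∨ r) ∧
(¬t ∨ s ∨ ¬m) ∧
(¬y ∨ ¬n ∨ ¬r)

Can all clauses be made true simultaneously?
Yes

Yes, the formula is satisfiable.

One satisfying assignment is: m=False, b=False, r=True, y=False, s=False, p=False, t=False, w=True, n=True, v=True

Verification: With this assignment, all 43 clauses evaluate to true.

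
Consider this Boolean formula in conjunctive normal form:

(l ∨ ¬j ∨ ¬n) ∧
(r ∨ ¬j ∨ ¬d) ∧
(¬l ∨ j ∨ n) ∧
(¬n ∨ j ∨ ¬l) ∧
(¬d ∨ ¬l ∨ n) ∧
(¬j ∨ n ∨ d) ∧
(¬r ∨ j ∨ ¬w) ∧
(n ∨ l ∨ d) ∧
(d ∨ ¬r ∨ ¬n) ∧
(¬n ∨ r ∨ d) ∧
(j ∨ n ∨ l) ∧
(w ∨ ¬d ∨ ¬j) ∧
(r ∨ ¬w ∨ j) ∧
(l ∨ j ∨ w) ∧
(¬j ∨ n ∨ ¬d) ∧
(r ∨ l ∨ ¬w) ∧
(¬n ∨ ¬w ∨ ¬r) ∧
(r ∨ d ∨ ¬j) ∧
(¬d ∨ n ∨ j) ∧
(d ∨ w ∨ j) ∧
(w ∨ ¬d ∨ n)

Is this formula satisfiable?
No

No, the formula is not satisfiable.

No assignment of truth values to the variables can make all 21 clauses true simultaneously.

The formula is UNSAT (unsatisfiable).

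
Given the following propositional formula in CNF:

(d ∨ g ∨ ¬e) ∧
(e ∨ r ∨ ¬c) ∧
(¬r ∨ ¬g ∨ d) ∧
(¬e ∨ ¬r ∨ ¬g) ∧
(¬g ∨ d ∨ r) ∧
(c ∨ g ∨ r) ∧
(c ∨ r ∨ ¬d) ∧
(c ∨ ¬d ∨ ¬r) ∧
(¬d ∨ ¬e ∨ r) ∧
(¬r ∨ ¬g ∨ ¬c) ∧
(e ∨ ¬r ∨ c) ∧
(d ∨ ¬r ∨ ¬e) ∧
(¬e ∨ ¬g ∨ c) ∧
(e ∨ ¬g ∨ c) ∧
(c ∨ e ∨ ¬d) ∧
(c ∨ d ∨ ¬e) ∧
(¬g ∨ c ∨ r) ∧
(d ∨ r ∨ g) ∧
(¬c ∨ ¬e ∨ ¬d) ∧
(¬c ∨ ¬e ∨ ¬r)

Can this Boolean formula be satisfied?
Yes

Yes, the formula is satisfiable.

One satisfying assignment is: r=True, d=False, g=False, c=True, e=False

Verification: With this assignment, all 20 clauses evaluate to true.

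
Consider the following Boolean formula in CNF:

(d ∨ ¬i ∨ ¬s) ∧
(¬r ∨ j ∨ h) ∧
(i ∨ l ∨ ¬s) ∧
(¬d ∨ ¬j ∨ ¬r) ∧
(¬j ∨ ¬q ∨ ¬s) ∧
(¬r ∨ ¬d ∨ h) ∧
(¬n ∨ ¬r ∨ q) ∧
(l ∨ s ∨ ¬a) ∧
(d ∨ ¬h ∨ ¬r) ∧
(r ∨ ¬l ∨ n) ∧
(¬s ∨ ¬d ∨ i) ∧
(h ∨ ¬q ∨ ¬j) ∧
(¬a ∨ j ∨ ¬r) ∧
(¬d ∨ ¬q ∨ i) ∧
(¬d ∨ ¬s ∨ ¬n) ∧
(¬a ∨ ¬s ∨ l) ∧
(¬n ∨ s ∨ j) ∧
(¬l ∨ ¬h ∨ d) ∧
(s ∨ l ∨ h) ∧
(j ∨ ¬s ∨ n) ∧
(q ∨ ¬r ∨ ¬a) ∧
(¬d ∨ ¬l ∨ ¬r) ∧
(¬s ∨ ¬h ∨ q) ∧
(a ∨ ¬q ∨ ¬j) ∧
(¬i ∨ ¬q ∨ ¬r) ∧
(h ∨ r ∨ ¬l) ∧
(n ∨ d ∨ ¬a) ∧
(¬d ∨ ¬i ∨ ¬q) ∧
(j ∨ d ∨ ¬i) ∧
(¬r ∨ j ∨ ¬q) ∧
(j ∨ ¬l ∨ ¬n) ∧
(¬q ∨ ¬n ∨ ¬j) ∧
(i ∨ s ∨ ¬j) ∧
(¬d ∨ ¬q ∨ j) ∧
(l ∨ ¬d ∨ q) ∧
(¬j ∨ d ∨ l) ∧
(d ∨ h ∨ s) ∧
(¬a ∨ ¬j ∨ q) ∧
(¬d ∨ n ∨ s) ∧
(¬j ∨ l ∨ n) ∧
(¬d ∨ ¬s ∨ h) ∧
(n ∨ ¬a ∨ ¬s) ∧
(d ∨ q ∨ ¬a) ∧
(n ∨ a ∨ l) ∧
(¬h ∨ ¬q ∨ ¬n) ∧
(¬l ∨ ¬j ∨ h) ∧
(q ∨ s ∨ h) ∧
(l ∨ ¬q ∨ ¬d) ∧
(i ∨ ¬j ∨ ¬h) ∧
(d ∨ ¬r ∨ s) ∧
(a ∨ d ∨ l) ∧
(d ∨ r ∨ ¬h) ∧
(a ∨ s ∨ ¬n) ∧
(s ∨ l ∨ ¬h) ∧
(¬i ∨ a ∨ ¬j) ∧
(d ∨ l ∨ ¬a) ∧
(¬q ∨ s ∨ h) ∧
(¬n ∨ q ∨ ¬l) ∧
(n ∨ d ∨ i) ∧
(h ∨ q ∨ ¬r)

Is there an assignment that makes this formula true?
No

No, the formula is not satisfiable.

No assignment of truth values to the variables can make all 60 clauses true simultaneously.

The formula is UNSAT (unsatisfiable).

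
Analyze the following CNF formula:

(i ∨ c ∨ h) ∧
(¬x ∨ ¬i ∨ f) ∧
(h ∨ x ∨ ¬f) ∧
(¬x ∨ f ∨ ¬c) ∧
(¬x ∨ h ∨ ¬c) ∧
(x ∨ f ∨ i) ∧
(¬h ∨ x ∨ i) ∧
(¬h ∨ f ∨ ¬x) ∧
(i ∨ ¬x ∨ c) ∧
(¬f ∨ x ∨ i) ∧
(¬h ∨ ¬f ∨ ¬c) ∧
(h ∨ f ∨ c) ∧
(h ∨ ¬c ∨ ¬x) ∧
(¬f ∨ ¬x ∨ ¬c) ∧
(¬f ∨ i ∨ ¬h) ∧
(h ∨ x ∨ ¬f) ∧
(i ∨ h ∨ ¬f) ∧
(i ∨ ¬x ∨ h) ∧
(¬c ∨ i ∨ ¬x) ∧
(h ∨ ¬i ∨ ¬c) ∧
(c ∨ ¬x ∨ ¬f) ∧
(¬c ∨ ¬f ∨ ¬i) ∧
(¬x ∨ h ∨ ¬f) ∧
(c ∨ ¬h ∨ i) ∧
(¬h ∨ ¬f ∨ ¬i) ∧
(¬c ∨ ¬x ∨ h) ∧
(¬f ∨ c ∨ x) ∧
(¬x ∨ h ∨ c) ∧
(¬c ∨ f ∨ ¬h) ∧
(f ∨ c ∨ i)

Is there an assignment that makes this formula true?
Yes

Yes, the formula is satisfiable.

One satisfying assignment is: f=False, x=False, h=True, i=True, c=False

Verification: With this assignment, all 30 clauses evaluate to true.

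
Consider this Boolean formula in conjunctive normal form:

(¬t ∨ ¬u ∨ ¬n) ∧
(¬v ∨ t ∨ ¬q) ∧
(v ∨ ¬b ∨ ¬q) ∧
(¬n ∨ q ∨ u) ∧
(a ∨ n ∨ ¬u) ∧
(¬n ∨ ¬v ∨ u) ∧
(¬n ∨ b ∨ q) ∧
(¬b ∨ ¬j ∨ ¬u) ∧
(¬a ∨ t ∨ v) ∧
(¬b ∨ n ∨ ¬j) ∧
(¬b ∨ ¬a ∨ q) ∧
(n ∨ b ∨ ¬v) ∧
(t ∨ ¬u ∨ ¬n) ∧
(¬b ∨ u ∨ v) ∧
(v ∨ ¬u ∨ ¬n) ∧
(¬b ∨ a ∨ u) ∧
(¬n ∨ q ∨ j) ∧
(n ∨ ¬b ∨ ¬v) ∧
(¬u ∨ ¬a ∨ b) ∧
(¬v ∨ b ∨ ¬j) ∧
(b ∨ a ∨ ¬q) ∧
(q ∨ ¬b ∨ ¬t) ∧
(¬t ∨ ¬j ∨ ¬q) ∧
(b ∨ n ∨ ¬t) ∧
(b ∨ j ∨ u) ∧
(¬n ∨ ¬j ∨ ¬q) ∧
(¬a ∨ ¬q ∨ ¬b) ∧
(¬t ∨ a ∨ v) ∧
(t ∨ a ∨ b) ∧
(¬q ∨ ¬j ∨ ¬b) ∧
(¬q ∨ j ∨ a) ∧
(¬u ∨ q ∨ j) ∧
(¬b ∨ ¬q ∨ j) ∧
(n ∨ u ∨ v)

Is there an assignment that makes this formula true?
No

No, the formula is not satisfiable.

No assignment of truth values to the variables can make all 34 clauses true simultaneously.

The formula is UNSAT (unsatisfiable).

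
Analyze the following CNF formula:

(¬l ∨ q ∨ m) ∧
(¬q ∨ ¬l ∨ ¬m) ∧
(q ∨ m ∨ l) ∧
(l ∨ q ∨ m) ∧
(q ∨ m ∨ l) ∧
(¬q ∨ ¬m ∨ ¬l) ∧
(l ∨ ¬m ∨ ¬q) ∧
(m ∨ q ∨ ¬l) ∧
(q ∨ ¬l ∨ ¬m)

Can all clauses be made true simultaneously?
Yes

Yes, the formula is satisfiable.

One satisfying assignment is: m=True, l=False, q=False

Verification: With this assignment, all 9 clauses evaluate to true.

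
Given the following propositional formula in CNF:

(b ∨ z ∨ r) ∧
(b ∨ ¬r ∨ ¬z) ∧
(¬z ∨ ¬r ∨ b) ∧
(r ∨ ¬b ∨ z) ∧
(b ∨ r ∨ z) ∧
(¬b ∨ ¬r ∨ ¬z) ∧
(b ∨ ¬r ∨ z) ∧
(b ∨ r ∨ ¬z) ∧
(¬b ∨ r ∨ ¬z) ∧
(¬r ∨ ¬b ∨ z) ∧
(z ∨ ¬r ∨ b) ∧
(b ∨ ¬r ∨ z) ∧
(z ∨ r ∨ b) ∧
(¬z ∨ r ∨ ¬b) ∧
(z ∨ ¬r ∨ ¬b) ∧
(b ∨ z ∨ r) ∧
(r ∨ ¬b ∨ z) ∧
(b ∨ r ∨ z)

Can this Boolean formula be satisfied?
No

No, the formula is not satisfiable.

No assignment of truth values to the variables can make all 18 clauses true simultaneously.

The formula is UNSAT (unsatisfiable).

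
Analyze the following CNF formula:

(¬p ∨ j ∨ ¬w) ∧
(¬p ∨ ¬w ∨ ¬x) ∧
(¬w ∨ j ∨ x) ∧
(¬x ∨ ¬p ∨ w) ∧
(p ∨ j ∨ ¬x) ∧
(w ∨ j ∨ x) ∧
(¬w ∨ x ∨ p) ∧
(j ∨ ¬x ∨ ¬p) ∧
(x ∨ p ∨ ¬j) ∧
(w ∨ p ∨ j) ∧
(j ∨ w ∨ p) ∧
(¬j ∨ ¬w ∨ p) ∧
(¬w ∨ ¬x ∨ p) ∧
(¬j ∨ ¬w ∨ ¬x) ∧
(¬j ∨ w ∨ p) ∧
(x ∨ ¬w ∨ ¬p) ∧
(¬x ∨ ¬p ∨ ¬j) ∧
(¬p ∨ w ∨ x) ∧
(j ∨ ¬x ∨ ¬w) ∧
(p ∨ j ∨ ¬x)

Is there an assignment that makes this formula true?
No

No, the formula is not satisfiable.

No assignment of truth values to the variables can make all 20 clauses true simultaneously.

The formula is UNSAT (unsatisfiable).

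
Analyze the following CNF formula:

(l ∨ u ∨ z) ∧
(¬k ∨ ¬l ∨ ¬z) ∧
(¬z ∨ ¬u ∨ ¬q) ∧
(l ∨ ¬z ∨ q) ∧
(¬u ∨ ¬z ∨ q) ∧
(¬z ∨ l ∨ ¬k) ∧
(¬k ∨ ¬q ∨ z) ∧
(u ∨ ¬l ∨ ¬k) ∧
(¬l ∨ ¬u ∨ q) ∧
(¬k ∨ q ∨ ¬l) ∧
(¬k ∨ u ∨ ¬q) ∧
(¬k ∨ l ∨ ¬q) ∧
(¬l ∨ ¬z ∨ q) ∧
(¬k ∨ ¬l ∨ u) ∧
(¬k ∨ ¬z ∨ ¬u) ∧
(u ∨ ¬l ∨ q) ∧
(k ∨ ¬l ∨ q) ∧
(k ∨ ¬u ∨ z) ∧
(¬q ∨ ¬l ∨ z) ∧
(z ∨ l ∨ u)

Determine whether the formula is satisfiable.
Yes

Yes, the formula is satisfiable.

One satisfying assignment is: q=False, l=False, k=True, u=True, z=False

Verification: With this assignment, all 20 clauses evaluate to true.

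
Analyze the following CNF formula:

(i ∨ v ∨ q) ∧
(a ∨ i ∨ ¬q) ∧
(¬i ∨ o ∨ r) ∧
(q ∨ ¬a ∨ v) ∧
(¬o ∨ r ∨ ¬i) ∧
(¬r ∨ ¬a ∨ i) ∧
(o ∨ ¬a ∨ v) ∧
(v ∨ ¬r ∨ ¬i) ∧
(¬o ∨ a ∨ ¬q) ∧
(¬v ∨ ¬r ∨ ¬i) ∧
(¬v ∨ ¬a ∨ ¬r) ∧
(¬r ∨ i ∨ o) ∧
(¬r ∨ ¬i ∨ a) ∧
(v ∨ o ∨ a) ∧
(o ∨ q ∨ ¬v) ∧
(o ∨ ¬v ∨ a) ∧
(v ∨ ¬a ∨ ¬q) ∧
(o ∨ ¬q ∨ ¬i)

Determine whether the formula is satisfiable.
Yes

Yes, the formula is satisfiable.

One satisfying assignment is: q=True, i=False, r=False, v=True, o=False, a=True

Verification: With this assignment, all 18 clauses evaluate to true.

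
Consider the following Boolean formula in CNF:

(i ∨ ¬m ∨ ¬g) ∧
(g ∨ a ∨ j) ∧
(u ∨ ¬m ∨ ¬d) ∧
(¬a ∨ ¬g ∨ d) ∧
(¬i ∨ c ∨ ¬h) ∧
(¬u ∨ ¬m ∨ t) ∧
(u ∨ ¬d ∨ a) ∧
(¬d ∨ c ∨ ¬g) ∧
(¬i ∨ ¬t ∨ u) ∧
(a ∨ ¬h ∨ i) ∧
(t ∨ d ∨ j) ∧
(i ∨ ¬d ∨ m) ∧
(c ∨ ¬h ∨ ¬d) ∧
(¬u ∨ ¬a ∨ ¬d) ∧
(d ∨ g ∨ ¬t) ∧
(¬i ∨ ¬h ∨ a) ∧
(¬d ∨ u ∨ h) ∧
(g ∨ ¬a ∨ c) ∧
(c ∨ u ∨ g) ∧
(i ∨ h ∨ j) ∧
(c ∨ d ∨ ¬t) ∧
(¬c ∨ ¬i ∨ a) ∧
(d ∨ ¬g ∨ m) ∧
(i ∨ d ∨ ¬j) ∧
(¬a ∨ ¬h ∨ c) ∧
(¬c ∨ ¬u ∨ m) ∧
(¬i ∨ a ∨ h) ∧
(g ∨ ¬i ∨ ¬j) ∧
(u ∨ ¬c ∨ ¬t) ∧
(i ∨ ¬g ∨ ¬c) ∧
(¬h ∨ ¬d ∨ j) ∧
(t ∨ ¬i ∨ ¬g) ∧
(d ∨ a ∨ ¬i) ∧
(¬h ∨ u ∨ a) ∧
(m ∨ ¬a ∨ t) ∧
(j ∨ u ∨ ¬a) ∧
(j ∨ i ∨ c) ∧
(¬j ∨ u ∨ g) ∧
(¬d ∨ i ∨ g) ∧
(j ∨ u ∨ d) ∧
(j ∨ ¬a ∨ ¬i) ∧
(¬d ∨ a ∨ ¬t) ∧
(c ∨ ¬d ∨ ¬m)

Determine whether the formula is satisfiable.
No

No, the formula is not satisfiable.

No assignment of truth values to the variables can make all 43 clauses true simultaneously.

The formula is UNSAT (unsatisfiable).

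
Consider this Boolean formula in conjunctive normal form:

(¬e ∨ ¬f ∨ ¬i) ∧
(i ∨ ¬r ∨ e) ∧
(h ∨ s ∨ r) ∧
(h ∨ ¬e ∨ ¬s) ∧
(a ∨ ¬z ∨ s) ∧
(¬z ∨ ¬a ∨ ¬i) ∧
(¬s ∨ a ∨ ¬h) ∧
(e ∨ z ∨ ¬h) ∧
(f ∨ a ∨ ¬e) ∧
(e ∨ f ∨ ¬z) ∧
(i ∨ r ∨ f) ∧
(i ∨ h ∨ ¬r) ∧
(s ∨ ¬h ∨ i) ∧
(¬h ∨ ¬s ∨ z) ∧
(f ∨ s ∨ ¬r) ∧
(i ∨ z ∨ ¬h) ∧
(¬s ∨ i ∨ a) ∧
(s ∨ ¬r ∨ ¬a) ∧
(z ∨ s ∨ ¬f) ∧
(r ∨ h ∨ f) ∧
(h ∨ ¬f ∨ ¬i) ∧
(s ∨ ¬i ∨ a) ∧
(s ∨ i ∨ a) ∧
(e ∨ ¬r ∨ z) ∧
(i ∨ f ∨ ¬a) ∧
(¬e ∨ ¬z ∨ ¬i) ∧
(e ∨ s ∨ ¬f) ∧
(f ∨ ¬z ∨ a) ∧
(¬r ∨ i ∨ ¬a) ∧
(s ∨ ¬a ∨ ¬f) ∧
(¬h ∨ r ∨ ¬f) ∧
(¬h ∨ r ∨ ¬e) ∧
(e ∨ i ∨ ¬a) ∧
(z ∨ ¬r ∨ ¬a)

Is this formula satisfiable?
No

No, the formula is not satisfiable.

No assignment of truth values to the variables can make all 34 clauses true simultaneously.

The formula is UNSAT (unsatisfiable).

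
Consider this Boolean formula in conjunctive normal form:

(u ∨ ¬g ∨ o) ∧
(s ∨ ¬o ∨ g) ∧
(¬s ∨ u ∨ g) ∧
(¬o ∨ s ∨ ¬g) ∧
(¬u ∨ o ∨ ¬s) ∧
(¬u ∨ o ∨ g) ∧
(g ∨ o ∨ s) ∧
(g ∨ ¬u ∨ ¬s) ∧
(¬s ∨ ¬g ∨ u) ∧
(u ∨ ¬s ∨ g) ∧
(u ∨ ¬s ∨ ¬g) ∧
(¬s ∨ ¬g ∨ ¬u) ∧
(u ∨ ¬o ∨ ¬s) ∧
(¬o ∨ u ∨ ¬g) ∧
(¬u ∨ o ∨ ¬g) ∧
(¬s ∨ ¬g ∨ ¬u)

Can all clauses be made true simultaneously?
No

No, the formula is not satisfiable.

No assignment of truth values to the variables can make all 16 clauses true simultaneously.

The formula is UNSAT (unsatisfiable).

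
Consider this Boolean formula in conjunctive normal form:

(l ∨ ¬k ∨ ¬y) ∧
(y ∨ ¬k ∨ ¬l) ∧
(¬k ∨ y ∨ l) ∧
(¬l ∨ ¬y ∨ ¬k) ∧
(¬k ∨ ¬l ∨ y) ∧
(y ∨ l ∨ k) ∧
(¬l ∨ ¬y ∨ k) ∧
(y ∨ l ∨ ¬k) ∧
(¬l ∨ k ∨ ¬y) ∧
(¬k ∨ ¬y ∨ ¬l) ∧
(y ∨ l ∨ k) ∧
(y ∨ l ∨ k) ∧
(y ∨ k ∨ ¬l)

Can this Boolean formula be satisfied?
Yes

Yes, the formula is satisfiable.

One satisfying assignment is: y=True, k=False, l=False

Verification: With this assignment, all 13 clauses evaluate to true.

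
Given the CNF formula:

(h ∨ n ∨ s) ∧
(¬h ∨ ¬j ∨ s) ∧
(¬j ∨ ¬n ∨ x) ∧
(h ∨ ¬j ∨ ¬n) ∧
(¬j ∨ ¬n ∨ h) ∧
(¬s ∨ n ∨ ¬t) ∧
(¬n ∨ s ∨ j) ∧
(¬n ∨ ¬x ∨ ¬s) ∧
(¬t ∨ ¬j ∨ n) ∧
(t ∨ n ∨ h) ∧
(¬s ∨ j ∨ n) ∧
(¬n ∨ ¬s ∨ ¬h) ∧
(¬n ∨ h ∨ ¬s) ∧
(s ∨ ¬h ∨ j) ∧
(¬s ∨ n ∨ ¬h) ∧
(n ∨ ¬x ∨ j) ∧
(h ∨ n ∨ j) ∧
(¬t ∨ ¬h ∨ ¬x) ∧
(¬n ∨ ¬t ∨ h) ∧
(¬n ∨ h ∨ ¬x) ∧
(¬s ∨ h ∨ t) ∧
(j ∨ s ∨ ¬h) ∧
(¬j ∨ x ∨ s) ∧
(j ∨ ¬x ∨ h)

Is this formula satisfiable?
No

No, the formula is not satisfiable.

No assignment of truth values to the variables can make all 24 clauses true simultaneously.

The formula is UNSAT (unsatisfiable).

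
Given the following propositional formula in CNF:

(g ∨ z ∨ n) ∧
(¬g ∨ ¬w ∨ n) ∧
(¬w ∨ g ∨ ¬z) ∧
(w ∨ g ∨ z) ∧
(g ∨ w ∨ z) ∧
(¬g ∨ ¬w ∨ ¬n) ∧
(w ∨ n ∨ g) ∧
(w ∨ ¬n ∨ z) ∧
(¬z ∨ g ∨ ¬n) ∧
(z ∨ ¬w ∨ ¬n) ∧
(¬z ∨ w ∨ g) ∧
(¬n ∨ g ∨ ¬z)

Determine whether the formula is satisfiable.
Yes

Yes, the formula is satisfiable.

One satisfying assignment is: g=True, z=False, w=False, n=False

Verification: With this assignment, all 12 clauses evaluate to true.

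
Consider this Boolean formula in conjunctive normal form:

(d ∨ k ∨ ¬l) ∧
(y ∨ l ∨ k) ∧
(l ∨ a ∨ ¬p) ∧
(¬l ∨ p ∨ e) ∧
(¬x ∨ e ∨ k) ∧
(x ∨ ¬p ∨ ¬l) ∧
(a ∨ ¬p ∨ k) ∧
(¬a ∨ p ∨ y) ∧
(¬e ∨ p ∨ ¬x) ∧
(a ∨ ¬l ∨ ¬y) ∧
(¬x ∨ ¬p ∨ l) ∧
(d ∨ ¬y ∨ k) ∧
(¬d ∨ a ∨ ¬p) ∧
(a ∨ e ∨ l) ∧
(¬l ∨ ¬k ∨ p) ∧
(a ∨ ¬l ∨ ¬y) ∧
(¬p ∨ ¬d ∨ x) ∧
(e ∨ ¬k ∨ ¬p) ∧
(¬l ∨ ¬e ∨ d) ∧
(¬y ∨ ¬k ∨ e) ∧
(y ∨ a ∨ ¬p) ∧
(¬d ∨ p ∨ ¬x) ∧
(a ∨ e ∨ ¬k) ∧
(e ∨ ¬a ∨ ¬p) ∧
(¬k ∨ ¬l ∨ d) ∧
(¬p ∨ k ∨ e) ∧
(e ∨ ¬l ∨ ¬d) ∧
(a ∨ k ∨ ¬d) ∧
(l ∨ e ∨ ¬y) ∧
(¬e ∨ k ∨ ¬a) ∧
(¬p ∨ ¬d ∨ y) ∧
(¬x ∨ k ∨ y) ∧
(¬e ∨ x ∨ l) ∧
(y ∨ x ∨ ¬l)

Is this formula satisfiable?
Yes

Yes, the formula is satisfiable.

One satisfying assignment is: p=True, e=True, k=True, x=True, l=True, d=True, a=True, y=True

Verification: With this assignment, all 34 clauses evaluate to true.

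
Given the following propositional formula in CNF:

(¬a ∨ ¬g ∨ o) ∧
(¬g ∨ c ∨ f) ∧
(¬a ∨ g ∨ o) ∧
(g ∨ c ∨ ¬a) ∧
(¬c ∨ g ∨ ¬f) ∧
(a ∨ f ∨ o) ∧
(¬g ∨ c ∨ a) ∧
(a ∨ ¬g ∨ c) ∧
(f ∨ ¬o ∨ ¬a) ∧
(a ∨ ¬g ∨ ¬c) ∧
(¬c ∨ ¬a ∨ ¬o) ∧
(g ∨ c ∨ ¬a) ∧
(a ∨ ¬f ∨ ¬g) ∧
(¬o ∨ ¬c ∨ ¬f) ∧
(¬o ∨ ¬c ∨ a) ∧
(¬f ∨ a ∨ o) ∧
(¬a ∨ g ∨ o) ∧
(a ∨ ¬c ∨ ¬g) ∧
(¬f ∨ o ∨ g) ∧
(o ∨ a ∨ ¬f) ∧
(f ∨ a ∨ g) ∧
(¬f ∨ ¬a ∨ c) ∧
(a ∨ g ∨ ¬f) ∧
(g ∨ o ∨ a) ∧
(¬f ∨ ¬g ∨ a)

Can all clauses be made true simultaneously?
No

No, the formula is not satisfiable.

No assignment of truth values to the variables can make all 25 clauses true simultaneously.

The formula is UNSAT (unsatisfiable).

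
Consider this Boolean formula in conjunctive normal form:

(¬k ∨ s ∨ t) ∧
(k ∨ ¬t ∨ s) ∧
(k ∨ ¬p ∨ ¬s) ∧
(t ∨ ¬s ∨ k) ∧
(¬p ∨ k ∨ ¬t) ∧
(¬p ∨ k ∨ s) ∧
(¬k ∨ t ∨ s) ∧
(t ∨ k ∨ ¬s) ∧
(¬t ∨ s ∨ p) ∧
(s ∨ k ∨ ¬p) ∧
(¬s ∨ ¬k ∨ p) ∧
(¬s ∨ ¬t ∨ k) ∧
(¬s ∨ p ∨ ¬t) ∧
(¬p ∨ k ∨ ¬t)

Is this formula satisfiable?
Yes

Yes, the formula is satisfiable.

One satisfying assignment is: s=False, t=False, k=False, p=False

Verification: With this assignment, all 14 clauses evaluate to true.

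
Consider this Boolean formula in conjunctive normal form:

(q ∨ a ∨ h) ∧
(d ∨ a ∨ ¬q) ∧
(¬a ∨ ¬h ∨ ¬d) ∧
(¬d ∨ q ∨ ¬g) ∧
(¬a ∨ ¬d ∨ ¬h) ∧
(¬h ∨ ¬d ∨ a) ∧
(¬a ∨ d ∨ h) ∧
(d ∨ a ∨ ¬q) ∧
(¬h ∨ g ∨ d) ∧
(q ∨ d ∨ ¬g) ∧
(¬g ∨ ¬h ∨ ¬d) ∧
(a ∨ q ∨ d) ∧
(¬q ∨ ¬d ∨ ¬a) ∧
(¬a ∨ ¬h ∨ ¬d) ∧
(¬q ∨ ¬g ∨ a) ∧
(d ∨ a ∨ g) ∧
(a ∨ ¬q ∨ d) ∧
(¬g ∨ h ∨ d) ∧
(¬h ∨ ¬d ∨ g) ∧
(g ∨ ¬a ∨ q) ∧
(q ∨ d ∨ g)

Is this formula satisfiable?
Yes

Yes, the formula is satisfiable.

One satisfying assignment is: h=True, d=False, g=True, a=True, q=True

Verification: With this assignment, all 21 clauses evaluate to true.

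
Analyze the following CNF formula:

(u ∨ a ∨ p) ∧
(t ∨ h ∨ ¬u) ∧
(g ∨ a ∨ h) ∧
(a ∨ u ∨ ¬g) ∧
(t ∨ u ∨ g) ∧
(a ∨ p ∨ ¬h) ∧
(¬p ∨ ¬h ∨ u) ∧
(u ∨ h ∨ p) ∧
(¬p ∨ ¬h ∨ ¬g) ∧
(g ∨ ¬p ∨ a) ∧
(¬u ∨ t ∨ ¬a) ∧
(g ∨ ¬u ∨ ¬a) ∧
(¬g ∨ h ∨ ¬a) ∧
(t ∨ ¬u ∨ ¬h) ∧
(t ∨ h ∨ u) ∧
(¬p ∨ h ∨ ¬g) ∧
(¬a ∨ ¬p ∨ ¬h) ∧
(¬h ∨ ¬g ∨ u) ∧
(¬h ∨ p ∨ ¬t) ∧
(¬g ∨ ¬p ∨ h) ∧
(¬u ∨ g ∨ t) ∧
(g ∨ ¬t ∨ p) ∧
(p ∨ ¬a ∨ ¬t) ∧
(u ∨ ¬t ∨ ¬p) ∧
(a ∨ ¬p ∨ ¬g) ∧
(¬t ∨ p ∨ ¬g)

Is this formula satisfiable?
No

No, the formula is not satisfiable.

No assignment of truth values to the variables can make all 26 clauses true simultaneously.

The formula is UNSAT (unsatisfiable).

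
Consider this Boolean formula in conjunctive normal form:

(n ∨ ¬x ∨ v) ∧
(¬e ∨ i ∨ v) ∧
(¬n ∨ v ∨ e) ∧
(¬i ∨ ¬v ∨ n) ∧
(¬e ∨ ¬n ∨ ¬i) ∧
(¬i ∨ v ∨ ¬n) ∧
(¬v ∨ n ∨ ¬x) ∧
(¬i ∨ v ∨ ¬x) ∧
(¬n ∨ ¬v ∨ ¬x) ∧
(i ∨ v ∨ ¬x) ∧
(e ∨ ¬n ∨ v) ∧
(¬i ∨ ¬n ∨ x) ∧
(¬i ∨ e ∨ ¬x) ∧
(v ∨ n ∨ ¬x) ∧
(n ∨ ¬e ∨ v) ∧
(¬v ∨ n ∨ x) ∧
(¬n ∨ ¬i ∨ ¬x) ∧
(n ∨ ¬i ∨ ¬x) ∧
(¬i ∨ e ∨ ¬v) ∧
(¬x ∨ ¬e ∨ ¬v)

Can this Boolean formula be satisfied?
Yes

Yes, the formula is satisfiable.

One satisfying assignment is: n=False, e=False, i=False, x=False, v=False

Verification: With this assignment, all 20 clauses evaluate to true.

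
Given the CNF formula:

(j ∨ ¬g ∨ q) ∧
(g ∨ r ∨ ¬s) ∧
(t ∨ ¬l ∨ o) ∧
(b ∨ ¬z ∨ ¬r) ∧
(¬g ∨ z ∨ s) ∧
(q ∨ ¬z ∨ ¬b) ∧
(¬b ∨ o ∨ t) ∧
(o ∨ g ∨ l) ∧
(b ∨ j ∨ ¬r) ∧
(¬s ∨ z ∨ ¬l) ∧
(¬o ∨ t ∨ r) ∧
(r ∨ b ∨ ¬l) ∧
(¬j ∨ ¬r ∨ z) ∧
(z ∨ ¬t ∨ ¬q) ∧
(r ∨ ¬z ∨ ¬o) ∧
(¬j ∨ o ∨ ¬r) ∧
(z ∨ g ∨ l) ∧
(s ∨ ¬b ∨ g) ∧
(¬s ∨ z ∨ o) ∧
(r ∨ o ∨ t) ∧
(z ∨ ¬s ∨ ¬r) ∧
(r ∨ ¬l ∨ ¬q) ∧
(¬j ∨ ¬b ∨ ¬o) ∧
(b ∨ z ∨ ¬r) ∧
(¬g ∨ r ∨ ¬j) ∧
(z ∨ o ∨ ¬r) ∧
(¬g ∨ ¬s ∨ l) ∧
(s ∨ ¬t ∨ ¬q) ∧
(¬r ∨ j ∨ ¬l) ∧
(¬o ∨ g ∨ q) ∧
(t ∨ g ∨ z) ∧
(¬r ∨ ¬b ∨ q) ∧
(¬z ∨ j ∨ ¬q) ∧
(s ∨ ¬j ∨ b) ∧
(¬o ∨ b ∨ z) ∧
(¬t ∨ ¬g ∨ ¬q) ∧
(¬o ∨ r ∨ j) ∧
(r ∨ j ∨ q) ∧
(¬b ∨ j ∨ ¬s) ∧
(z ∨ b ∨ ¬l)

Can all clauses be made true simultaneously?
No

No, the formula is not satisfiable.

No assignment of truth values to the variables can make all 40 clauses true simultaneously.

The formula is UNSAT (unsatisfiable).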